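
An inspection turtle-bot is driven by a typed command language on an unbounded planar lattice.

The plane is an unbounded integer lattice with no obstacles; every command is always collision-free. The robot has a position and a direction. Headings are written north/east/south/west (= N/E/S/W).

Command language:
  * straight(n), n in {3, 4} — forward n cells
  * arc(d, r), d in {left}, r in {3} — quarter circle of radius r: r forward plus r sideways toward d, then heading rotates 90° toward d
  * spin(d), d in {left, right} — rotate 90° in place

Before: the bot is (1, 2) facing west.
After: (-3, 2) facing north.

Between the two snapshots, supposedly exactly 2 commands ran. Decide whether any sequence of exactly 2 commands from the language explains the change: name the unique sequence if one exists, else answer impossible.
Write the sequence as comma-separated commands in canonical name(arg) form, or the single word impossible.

straight(4), spin(right)

key: order matters: swapping straight(4) and spin(right) lands elsewhere
from: (1, 2) facing west
step 1 (straight(4)): (-3, 2) facing west
step 2 (spin(right)): (-3, 2) facing north
no rival 2-sequence matches.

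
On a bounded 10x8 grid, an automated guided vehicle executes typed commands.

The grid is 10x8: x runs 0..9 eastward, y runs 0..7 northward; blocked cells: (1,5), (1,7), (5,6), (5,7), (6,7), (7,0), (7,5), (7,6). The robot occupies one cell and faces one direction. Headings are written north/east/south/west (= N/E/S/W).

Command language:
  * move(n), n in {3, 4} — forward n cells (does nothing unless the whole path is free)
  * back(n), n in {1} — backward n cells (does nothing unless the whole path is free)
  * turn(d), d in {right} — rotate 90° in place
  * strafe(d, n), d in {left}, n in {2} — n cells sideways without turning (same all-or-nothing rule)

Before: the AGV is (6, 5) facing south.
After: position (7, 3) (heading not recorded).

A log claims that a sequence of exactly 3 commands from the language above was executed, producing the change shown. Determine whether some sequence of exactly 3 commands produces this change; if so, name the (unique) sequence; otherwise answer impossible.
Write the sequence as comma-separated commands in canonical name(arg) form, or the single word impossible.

turn(right), strafe(left, 2), back(1)

key: running back(1) before turn(right) would end elsewhere — order is forced
initial: (6, 5) facing south
step 1 (turn(right)): (6, 5) facing west
step 2 (strafe(left, 2)): (6, 3) facing west
step 3 (back(1)): (7, 3) facing west
uniquely the one of 125 3-step routes that fits.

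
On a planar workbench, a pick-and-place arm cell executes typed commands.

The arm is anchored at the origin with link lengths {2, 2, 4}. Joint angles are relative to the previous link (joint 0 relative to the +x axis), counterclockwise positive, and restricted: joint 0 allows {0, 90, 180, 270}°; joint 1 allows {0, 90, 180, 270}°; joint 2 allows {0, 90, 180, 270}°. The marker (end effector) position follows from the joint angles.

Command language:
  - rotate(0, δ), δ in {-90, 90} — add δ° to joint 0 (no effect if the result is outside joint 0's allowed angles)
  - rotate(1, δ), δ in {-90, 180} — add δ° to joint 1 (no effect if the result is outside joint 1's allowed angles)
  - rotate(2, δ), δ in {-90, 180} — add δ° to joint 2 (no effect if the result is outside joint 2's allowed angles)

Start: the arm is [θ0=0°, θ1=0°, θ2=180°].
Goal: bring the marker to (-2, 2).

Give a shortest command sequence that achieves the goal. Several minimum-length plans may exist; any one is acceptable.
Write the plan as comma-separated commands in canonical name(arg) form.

rotate(1, -90), rotate(0, 90)

start: [θ0=0°, θ1=0°, θ2=180°]
1. rotate(1, -90) → [θ0=0°, θ1=270°, θ2=180°]
2. rotate(0, 90) → [θ0=90°, θ1=270°, θ2=180°]
minimal: 2 command(s), checked below 2.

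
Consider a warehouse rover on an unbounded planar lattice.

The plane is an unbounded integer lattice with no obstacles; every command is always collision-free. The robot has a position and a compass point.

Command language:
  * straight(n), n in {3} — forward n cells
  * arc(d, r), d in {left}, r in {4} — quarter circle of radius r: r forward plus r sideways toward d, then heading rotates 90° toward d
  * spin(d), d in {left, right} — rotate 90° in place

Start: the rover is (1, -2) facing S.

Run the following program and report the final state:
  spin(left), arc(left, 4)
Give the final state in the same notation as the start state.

begin: (1, -2) facing S
1. spin(left) → (1, -2) facing E
2. arc(left, 4) → (5, 2) facing N

(5, 2) facing N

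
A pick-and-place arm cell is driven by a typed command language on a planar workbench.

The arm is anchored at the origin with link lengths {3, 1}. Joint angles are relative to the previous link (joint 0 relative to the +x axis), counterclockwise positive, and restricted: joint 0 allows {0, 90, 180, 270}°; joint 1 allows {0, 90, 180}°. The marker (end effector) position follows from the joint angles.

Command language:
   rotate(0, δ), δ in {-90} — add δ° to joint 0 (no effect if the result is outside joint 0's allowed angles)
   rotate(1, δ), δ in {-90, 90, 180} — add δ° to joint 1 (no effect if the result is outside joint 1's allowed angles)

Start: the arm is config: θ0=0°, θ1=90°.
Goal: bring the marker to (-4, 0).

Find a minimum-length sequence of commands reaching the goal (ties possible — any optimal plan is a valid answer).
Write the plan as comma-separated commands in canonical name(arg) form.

initial: config: θ0=0°, θ1=90°
[1] after rotate(0, -90): config: θ0=270°, θ1=90°
[2] after rotate(0, -90): config: θ0=180°, θ1=90°
[3] after rotate(1, -90): config: θ0=180°, θ1=0°
no 2-step plan works, so 3 is optimal.

rotate(0, -90), rotate(0, -90), rotate(1, -90)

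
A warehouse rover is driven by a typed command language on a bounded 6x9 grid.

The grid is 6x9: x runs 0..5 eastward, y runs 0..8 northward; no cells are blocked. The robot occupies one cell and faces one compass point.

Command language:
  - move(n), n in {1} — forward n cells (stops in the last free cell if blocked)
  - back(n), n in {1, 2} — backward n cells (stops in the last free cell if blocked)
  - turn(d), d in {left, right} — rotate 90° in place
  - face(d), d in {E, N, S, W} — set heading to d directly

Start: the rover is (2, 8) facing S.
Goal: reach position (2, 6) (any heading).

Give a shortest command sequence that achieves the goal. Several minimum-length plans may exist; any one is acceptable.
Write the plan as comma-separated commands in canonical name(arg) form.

move(1), move(1)

start: (2, 8) facing S
[1] after move(1): (2, 7) facing S
[2] after move(1): (2, 6) facing S
nothing shorter than 2 reaches the goal.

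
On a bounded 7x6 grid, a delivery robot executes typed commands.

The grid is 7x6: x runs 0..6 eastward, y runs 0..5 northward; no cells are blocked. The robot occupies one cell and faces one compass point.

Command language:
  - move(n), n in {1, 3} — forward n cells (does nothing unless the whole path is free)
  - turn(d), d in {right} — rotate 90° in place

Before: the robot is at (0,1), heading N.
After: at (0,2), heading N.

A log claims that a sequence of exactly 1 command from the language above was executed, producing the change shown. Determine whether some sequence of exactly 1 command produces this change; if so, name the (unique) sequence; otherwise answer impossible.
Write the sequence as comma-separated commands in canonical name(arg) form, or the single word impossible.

key: heading stays N — the single command does not turn
initial: at (0,1), heading N
[1] after move(1): at (0,2), heading N
all 3 alternatives checked — unique.

move(1)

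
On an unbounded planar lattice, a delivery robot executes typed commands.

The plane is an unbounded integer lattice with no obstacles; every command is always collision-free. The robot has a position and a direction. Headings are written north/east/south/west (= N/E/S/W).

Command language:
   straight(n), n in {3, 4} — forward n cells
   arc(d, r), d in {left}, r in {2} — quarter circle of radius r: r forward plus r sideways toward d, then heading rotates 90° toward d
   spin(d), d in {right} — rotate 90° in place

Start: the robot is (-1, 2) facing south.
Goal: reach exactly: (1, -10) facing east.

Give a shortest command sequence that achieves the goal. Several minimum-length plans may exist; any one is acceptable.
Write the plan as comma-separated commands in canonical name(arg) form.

from: (-1, 2) facing south
1. straight(4) → (-1, -2) facing south
2. straight(3) → (-1, -5) facing south
3. straight(3) → (-1, -8) facing south
4. arc(left, 2) → (1, -10) facing east
no 3-step plan works, so 4 is optimal.

straight(4), straight(3), straight(3), arc(left, 2)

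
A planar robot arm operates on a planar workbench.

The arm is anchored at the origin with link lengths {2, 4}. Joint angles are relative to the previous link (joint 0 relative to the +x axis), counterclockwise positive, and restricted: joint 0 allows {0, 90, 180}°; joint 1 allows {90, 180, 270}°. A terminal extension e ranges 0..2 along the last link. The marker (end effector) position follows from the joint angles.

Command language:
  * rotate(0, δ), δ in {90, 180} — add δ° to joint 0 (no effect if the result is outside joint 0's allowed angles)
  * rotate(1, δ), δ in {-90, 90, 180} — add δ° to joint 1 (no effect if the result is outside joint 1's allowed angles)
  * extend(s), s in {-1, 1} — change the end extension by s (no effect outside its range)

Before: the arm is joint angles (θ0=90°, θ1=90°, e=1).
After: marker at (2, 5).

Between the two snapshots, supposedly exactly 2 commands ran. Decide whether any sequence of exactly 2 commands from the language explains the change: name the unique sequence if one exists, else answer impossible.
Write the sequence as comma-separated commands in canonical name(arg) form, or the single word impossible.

key: order matters: swapping rotate(0, 90) and rotate(0, 180) lands elsewhere
t0: joint angles (θ0=90°, θ1=90°, e=1)
t=1 rotate(0, 90) ⇒ joint angles (θ0=180°, θ1=90°, e=1)
t=2 rotate(0, 180) ⇒ joint angles (θ0=0°, θ1=90°, e=1)
no other 2-command option fits: unique.

rotate(0, 90), rotate(0, 180)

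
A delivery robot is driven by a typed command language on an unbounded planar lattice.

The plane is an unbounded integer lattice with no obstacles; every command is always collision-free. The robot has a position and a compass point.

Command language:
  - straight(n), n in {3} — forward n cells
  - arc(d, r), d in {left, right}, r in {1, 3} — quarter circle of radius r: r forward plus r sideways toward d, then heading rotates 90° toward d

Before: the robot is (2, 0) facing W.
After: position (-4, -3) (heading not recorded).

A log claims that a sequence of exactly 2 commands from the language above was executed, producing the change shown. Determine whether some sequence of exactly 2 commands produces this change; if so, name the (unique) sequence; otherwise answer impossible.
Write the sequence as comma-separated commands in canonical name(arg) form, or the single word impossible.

key: order matters: swapping straight(3) and arc(left, 3) lands elsewhere
initial: (2, 0) facing W
1. straight(3) → (-1, 0) facing W
2. arc(left, 3) → (-4, -3) facing S
uniquely the one of 25 2-step routes that fits.

straight(3), arc(left, 3)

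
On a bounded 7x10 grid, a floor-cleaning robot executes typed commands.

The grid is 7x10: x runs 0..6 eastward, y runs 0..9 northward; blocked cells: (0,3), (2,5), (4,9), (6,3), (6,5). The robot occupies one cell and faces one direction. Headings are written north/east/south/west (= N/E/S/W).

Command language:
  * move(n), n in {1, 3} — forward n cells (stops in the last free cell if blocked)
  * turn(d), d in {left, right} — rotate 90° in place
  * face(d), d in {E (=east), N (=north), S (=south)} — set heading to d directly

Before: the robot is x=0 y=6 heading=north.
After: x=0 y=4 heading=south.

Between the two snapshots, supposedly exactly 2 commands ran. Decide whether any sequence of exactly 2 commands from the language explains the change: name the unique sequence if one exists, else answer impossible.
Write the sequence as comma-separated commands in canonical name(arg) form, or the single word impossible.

face(S), move(3)

key: move(3) is stopped early by the blocked cell at (0,3)
begin: x=0 y=6 heading=north
t=1 face(S) ⇒ x=0 y=6 heading=south
t=2 move(3) ⇒ x=0 y=4 heading=south
uniquely the one of 49 2-step routes that fits.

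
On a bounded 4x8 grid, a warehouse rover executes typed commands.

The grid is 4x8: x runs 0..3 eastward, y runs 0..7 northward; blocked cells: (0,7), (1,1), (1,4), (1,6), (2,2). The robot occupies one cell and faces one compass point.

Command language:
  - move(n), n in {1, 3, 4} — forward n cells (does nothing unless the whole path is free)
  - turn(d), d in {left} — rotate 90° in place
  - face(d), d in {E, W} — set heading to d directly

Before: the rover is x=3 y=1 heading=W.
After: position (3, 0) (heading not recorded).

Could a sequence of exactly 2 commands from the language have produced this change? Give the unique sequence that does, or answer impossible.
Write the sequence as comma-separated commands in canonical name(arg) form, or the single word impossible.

turn(left), move(1)

key: running move(1) before turn(left) would end elsewhere — order is forced
from: x=3 y=1 heading=W
1. turn(left) → x=3 y=1 heading=S
2. move(1) → x=3 y=0 heading=S
no other 2-command option fits: unique.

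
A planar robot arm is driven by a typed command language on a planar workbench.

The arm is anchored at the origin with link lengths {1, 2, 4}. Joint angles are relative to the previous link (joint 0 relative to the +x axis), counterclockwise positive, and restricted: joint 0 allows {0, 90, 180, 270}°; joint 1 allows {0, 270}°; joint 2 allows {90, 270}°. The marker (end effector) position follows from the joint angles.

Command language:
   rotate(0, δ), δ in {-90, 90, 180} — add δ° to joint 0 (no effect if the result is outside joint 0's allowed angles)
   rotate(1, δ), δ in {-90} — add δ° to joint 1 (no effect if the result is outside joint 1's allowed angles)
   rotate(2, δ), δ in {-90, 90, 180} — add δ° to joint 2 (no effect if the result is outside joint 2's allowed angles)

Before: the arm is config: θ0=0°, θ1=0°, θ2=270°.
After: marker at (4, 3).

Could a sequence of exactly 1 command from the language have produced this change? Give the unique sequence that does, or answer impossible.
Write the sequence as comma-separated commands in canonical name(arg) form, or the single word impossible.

rotate(0, 90)

begin: config: θ0=0°, θ1=0°, θ2=270°
1. rotate(0, 90) → config: θ0=90°, θ1=0°, θ2=270°
no other 1-command option fits: unique.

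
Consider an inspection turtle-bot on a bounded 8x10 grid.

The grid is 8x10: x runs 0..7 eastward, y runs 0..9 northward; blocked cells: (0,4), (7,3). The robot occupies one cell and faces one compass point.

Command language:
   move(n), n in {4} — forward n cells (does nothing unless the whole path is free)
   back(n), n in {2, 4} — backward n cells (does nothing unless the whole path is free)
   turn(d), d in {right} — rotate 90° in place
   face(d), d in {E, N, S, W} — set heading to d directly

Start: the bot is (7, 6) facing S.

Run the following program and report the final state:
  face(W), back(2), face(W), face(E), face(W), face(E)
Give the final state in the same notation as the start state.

(7, 6) facing E

initial: (7, 6) facing S
[1] after face(W): (7, 6) facing W
[2] after back(2): (7, 6) facing W
[3] after face(W): (7, 6) facing W
[4] after face(E): (7, 6) facing E
[5] after face(W): (7, 6) facing W
[6] after face(E): (7, 6) facing E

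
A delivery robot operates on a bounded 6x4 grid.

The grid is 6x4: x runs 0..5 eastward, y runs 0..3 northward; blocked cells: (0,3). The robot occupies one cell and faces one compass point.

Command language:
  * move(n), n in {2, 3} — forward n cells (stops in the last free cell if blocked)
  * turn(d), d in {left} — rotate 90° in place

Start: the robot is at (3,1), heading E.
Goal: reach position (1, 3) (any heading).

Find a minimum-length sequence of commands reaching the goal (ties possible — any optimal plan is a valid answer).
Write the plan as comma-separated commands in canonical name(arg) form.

t0: at (3,1), heading E
step 1 (turn(left)): at (3,1), heading N
step 2 (move(3)): at (3,3), heading N
step 3 (turn(left)): at (3,3), heading W
step 4 (move(3)): at (1,3), heading W
no 3-step plan works, so 4 is optimal.

turn(left), move(3), turn(left), move(3)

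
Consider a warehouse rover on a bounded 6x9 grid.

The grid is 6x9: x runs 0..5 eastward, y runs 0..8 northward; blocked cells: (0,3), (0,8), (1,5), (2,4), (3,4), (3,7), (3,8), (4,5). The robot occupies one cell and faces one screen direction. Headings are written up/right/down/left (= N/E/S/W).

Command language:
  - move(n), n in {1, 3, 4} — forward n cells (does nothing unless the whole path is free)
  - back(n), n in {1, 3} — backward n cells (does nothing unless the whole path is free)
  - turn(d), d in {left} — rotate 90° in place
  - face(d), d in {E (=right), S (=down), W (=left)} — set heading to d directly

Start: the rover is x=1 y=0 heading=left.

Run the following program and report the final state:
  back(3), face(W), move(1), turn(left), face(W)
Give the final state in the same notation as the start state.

start: x=1 y=0 heading=left
[1] after back(3): x=4 y=0 heading=left
[2] after face(W): x=4 y=0 heading=left
[3] after move(1): x=3 y=0 heading=left
[4] after turn(left): x=3 y=0 heading=down
[5] after face(W): x=3 y=0 heading=left

x=3 y=0 heading=left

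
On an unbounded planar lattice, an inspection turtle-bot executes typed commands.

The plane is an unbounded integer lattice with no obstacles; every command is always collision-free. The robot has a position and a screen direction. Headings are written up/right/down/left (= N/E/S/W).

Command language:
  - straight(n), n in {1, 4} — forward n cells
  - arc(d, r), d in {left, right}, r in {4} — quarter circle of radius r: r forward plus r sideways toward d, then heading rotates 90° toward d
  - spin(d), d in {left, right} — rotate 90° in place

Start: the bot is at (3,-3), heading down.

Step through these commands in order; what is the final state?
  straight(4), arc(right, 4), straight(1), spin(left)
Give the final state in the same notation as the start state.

at (-2,-11), heading down

begin: at (3,-3), heading down
step 1 (straight(4)): at (3,-7), heading down
step 2 (arc(right, 4)): at (-1,-11), heading left
step 3 (straight(1)): at (-2,-11), heading left
step 4 (spin(left)): at (-2,-11), heading down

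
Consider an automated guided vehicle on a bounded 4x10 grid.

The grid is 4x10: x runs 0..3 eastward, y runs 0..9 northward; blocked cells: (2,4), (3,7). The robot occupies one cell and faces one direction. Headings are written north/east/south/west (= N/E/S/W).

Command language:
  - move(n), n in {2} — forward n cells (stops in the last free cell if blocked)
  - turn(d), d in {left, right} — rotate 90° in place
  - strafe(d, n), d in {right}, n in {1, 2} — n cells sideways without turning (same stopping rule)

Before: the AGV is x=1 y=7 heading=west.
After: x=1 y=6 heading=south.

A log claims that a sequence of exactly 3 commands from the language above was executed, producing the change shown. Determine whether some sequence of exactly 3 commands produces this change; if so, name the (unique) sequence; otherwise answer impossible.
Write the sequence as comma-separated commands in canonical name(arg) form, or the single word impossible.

key: order matters: swapping strafe(right, 1) and move(2) lands elsewhere
initial: x=1 y=7 heading=west
step 1 (strafe(right, 1)): x=1 y=8 heading=west
step 2 (turn(left)): x=1 y=8 heading=south
step 3 (move(2)): x=1 y=6 heading=south
no rival 3-sequence matches.

strafe(right, 1), turn(left), move(2)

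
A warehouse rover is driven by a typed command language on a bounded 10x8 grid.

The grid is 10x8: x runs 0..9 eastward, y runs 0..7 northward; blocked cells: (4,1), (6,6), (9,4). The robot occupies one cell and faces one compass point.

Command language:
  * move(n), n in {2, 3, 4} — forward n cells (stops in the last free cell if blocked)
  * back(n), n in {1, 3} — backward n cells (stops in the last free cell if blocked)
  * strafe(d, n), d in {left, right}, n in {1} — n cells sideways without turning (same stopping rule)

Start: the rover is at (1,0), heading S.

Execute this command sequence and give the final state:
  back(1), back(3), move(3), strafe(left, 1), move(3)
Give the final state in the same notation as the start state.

start: at (1,0), heading S
[1] after back(1): at (1,1), heading S
[2] after back(3): at (1,4), heading S
[3] after move(3): at (1,1), heading S
[4] after strafe(left, 1): at (2,1), heading S
[5] after move(3): at (2,0), heading S

at (2,0), heading S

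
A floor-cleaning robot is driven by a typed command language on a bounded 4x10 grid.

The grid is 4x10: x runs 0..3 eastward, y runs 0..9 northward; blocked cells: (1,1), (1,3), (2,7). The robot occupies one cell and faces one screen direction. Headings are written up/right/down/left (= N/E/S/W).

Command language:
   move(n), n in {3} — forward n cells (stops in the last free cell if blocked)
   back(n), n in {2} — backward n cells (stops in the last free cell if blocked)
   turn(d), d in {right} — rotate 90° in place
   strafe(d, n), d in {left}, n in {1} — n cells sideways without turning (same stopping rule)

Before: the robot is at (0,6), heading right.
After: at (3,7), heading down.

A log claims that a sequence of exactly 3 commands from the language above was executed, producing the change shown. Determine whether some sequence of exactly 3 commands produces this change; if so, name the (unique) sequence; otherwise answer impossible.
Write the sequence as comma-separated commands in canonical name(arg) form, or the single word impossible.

key: order matters: swapping move(3) and turn(right) lands elsewhere
start: at (0,6), heading right
1. move(3) → at (3,6), heading right
2. strafe(left, 1) → at (3,7), heading right
3. turn(right) → at (3,7), heading down
uniquely the one of 64 3-step routes that fits.

move(3), strafe(left, 1), turn(right)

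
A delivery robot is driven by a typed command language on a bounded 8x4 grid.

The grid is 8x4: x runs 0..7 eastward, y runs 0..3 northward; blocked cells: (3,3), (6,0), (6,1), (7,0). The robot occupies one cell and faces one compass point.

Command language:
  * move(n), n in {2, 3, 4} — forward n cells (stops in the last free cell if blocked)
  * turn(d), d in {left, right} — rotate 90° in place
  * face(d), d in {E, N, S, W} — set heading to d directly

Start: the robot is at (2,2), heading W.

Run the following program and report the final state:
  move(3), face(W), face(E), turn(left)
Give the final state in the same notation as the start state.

at (0,2), heading N

begin: at (2,2), heading W
[1] after move(3): at (0,2), heading W
[2] after face(W): at (0,2), heading W
[3] after face(E): at (0,2), heading E
[4] after turn(left): at (0,2), heading N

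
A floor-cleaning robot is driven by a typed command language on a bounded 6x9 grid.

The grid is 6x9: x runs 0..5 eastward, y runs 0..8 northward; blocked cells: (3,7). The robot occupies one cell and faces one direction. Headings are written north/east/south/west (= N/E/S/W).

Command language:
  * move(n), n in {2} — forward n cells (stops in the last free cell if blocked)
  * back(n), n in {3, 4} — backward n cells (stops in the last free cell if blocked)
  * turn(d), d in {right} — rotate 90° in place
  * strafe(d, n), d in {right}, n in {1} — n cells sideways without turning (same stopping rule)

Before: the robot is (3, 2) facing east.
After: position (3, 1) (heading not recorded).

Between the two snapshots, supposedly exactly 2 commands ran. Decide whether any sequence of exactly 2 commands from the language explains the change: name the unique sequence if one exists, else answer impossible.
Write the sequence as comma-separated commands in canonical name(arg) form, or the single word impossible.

key: running turn(right) before strafe(right, 1) would end elsewhere — order is forced
t0: (3, 2) facing east
1. strafe(right, 1) → (3, 1) facing east
2. turn(right) → (3, 1) facing south
no rival 2-sequence matches.

strafe(right, 1), turn(right)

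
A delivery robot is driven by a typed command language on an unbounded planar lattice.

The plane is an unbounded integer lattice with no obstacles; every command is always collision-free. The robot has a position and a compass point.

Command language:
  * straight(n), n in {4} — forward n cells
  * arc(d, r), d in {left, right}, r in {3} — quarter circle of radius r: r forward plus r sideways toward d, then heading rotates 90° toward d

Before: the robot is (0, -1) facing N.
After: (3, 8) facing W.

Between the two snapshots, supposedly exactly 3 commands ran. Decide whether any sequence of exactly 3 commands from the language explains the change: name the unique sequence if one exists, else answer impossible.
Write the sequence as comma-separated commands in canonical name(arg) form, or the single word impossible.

arc(right, 3), arc(left, 3), arc(left, 3)

key: running arc(left, 3) before arc(right, 3) would end elsewhere — order is forced
start: (0, -1) facing N
[1] after arc(right, 3): (3, 2) facing E
[2] after arc(left, 3): (6, 5) facing N
[3] after arc(left, 3): (3, 8) facing W
no other 3-command option fits: unique.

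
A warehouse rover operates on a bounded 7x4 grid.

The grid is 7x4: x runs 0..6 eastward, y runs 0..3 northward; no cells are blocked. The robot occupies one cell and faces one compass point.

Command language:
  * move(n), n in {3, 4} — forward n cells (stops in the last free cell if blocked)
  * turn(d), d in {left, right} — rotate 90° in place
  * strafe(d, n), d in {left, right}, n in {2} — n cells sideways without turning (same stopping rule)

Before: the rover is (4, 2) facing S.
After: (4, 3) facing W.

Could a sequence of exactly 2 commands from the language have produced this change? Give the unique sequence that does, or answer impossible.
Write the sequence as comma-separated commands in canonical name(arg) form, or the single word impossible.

key: running strafe(right, 2) before turn(right) would end elsewhere — order is forced
from: (4, 2) facing S
[1] after turn(right): (4, 2) facing W
[2] after strafe(right, 2): (4, 3) facing W
all 36 alternatives checked — unique.

turn(right), strafe(right, 2)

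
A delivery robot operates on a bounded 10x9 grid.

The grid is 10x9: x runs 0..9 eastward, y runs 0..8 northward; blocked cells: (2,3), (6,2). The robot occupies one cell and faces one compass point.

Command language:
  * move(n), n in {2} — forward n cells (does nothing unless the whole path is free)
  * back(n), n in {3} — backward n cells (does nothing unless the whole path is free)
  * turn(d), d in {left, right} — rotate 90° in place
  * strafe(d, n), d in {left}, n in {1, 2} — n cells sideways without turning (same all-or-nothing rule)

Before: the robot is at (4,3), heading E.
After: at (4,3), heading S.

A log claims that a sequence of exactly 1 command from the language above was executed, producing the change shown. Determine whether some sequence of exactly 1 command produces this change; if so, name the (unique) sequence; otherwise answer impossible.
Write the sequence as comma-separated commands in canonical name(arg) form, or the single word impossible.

key: parked at (4,3) the whole time — nothing moves the robot
initial: at (4,3), heading E
step 1 (turn(right)): at (4,3), heading S
no other 1-command option fits: unique.

turn(right)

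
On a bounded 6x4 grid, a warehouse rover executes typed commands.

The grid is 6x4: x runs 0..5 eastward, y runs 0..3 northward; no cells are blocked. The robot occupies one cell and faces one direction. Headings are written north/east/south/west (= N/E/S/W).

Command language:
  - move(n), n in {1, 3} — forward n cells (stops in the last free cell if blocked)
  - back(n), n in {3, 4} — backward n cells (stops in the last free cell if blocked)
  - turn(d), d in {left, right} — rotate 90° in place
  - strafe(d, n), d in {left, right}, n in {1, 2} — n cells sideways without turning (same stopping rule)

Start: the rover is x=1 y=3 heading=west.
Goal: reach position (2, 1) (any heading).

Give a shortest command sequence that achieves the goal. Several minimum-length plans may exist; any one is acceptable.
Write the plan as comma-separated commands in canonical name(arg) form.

strafe(left, 2), turn(left), strafe(left, 1)

begin: x=1 y=3 heading=west
1. strafe(left, 2) → x=1 y=1 heading=west
2. turn(left) → x=1 y=1 heading=south
3. strafe(left, 1) → x=2 y=1 heading=south
shorter routes all fall short; 3 is best.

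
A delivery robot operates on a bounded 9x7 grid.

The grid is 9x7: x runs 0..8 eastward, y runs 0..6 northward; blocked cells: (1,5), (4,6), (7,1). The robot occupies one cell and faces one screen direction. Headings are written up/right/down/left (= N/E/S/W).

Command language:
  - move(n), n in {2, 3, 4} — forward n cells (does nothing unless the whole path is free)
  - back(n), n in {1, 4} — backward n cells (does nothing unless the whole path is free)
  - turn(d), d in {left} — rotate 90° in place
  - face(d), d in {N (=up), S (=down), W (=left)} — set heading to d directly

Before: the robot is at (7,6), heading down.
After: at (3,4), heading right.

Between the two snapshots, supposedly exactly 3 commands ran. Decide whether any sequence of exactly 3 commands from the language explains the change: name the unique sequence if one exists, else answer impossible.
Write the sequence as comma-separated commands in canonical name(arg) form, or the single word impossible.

move(2), turn(left), back(4)

key: position moved to (3,4) AND the heading swung to E — translation plus rotation needed
start: at (7,6), heading down
1. move(2) → at (7,4), heading down
2. turn(left) → at (7,4), heading right
3. back(4) → at (3,4), heading right
all 729 alternatives checked — unique.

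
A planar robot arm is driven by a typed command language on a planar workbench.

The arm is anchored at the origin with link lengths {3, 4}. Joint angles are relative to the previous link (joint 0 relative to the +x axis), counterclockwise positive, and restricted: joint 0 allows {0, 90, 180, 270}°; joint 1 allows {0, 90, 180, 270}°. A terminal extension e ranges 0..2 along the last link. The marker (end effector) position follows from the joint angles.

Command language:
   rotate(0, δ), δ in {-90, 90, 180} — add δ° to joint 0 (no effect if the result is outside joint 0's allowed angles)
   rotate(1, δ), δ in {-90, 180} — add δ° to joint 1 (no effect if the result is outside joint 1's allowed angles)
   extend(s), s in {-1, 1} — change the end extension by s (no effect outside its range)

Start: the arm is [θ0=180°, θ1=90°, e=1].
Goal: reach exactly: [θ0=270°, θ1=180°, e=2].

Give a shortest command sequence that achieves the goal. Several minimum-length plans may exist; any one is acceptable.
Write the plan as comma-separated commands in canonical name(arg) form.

rotate(0, 90), rotate(1, 180), extend(1), rotate(1, -90)

begin: [θ0=180°, θ1=90°, e=1]
1. rotate(0, 90) → [θ0=270°, θ1=90°, e=1]
2. rotate(1, 180) → [θ0=270°, θ1=270°, e=1]
3. extend(1) → [θ0=270°, θ1=270°, e=2]
4. rotate(1, -90) → [θ0=270°, θ1=180°, e=2]
no 3-step plan works, so 4 is optimal.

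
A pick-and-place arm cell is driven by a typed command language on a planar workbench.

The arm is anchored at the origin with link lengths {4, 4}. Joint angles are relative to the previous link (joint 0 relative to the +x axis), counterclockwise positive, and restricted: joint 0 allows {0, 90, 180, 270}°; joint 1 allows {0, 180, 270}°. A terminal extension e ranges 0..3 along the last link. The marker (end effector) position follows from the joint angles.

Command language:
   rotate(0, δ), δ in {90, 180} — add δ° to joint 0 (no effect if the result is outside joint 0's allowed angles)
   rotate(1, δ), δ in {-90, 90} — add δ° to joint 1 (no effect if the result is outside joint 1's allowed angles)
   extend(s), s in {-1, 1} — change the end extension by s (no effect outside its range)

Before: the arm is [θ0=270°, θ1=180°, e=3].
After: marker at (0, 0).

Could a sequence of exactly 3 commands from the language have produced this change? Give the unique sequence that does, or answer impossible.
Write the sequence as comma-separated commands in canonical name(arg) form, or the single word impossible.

extend(-1), extend(-1), extend(-1)

start: [θ0=270°, θ1=180°, e=3]
step 1 (extend(-1)): [θ0=270°, θ1=180°, e=2]
step 2 (extend(-1)): [θ0=270°, θ1=180°, e=1]
step 3 (extend(-1)): [θ0=270°, θ1=180°, e=0]
no rival 3-sequence matches.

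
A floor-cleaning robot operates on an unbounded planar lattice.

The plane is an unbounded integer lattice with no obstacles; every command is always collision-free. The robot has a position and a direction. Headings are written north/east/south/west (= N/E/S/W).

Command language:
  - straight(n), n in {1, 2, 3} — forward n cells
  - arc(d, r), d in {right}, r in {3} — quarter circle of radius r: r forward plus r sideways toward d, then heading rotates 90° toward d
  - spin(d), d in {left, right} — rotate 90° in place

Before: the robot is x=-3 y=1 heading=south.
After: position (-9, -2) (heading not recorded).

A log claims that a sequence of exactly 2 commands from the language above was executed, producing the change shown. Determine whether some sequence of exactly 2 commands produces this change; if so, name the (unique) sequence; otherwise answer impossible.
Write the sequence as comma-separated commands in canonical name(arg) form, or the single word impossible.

arc(right, 3), straight(3)

key: order matters: swapping arc(right, 3) and straight(3) lands elsewhere
t0: x=-3 y=1 heading=south
[1] after arc(right, 3): x=-6 y=-2 heading=west
[2] after straight(3): x=-9 y=-2 heading=west
no rival 2-sequence matches.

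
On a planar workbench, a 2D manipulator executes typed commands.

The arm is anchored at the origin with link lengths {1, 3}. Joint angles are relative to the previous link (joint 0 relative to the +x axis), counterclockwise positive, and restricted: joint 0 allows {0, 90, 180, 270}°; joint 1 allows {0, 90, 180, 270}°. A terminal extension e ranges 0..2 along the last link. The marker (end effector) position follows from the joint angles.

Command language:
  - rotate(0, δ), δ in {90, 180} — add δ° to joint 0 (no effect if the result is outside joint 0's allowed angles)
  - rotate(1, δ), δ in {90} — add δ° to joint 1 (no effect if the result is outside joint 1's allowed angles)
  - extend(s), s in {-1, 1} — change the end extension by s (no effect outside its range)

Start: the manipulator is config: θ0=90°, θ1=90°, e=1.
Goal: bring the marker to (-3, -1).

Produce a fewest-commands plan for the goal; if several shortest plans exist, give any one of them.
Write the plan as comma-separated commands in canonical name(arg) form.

start: config: θ0=90°, θ1=90°, e=1
[1] after rotate(0, 180): config: θ0=270°, θ1=90°, e=1
[2] after rotate(1, 90): config: θ0=270°, θ1=180°, e=1
[3] after rotate(1, 90): config: θ0=270°, θ1=270°, e=1
[4] after extend(-1): config: θ0=270°, θ1=270°, e=0
shorter routes all fall short; 4 is best.

rotate(0, 180), rotate(1, 90), rotate(1, 90), extend(-1)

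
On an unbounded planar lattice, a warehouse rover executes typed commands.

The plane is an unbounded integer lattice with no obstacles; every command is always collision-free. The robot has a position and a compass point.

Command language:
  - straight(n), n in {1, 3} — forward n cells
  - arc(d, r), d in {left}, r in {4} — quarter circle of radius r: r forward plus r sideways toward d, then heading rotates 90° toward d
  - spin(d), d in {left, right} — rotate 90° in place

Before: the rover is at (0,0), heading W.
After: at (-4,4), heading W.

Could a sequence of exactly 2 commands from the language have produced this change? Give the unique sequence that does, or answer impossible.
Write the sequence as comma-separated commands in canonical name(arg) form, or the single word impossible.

spin(right), arc(left, 4)

key: running arc(left, 4) before spin(right) would end elsewhere — order is forced
start: at (0,0), heading W
[1] after spin(right): at (0,0), heading N
[2] after arc(left, 4): at (-4,4), heading W
no rival 2-sequence matches.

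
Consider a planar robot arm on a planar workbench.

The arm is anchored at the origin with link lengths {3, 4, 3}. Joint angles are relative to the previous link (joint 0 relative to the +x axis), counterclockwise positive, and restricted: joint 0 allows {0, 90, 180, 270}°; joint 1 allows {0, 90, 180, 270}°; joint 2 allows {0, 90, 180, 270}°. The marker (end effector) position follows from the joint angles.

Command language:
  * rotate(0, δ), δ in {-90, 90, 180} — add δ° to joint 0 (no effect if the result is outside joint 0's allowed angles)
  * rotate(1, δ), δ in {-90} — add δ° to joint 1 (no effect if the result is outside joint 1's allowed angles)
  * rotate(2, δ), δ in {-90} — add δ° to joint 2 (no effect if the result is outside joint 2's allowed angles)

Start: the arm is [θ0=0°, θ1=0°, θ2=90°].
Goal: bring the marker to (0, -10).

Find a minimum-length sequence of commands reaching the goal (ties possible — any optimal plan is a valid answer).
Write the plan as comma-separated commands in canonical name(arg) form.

rotate(2, -90), rotate(0, -90)

initial: [θ0=0°, θ1=0°, θ2=90°]
[1] after rotate(2, -90): [θ0=0°, θ1=0°, θ2=0°]
[2] after rotate(0, -90): [θ0=270°, θ1=0°, θ2=0°]
shorter routes all fall short; 2 is best.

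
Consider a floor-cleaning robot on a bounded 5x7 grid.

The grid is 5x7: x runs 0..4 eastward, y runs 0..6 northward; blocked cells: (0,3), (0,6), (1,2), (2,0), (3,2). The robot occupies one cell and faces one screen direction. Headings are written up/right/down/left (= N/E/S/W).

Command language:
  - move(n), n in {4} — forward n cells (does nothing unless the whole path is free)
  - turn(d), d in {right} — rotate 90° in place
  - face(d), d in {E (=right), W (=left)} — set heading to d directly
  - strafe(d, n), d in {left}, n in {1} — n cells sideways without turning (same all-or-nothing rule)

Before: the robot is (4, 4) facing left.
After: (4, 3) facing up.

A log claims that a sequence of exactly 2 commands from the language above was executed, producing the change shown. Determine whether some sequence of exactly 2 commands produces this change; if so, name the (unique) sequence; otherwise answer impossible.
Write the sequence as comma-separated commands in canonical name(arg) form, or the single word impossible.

strafe(left, 1), turn(right)

key: position moved to (4,3) AND the heading swung to N — translation plus rotation needed
from: (4, 4) facing left
step 1 (strafe(left, 1)): (4, 3) facing left
step 2 (turn(right)): (4, 3) facing up
all 25 alternatives checked — unique.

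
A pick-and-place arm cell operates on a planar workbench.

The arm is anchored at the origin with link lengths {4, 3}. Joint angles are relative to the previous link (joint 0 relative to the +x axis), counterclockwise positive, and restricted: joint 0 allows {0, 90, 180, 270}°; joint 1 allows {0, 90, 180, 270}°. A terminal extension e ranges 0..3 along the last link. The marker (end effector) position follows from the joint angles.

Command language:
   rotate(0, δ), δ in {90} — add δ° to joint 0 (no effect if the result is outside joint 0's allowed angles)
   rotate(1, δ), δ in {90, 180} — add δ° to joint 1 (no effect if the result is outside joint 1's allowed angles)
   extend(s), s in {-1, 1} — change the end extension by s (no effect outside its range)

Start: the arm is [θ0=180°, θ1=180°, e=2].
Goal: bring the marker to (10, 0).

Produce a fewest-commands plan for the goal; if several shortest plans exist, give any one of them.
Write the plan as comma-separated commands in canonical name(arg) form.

t0: [θ0=180°, θ1=180°, e=2]
1. rotate(1, 180) → [θ0=180°, θ1=0°, e=2]
2. rotate(0, 90) → [θ0=270°, θ1=0°, e=2]
3. rotate(0, 90) → [θ0=0°, θ1=0°, e=2]
4. extend(1) → [θ0=0°, θ1=0°, e=3]
shorter routes all fall short; 4 is best.

rotate(1, 180), rotate(0, 90), rotate(0, 90), extend(1)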